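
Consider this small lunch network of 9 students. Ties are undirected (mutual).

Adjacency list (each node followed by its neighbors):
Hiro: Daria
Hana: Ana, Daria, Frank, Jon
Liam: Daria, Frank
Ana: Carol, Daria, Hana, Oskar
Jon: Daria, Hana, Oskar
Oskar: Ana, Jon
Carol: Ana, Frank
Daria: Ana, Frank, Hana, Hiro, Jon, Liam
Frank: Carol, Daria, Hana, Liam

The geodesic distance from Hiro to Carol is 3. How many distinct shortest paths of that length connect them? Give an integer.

2

The shortest distance is 3. The length-3 paths are: Hiro–Daria–Ana–Carol; Hiro–Daria–Frank–Carol.
That gives 2 distinct shortest paths.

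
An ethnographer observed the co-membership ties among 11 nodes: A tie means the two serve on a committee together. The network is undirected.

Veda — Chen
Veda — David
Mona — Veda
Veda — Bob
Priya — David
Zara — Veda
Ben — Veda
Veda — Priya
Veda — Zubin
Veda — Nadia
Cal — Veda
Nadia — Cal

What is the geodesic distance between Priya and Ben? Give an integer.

One shortest route is Priya – Veda – Ben, which uses 2 edges, and Priya and Ben are not directly tied, so nothing shorter exists. So d(Priya,Ben) = 2.

2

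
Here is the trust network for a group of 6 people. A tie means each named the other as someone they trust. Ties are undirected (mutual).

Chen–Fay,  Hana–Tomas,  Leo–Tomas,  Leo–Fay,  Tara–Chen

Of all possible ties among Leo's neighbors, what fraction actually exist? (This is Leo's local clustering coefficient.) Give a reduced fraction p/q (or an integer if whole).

Leo's neighbors: Fay and Tomas (k = 2).
Possible neighbor pairs: C(2,2) = 1. Edges among them: none → e = 0.
Clustering(Leo) = 0/1.

0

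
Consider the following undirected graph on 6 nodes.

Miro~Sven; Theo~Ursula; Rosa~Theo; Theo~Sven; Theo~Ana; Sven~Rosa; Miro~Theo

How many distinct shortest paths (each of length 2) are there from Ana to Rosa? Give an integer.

1

The shortest distance is 2, and the only length-2 path is Ana–Theo–Rosa. So there is exactly 1 shortest path.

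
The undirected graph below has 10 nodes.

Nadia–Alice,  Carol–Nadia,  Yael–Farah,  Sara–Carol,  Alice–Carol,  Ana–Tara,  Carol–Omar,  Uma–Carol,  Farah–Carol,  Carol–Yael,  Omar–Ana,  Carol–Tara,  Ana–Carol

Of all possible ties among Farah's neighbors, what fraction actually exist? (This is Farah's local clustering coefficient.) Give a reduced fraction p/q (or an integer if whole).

1

Farah's neighbors: Carol and Yael (k = 2).
Possible neighbor pairs: C(2,2) = 1. Edges among them: Carol–Yael → e = 1.
Clustering(Farah) = 1/1.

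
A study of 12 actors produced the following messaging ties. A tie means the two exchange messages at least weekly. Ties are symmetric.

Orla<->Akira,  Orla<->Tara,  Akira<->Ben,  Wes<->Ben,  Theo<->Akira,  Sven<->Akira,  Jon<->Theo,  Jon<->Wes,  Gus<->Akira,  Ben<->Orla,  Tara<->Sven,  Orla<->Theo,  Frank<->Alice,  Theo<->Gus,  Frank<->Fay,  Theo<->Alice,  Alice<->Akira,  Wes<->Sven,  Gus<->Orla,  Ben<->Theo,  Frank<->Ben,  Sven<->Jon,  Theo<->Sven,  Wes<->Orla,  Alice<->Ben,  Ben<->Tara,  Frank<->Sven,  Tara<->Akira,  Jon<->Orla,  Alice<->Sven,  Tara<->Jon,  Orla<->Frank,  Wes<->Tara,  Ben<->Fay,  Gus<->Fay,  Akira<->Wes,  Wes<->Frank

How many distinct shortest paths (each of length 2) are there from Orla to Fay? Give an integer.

The shortest distance is 2. The length-2 paths are: Orla–Frank–Fay; Orla–Gus–Fay; Orla–Ben–Fay.
That gives 3 distinct shortest paths.

3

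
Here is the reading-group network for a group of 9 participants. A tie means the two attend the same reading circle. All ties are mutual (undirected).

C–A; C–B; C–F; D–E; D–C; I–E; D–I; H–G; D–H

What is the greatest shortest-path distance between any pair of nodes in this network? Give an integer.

Eccentricity of each node (its greatest distance to any other): A:4, B:4, C:3, D:2, E:3, F:4, G:4, H:3, I:3.
The maximum eccentricity is 4, realized for instance by the pair B–G via B – C – D – H – G. So the diameter is 4.

4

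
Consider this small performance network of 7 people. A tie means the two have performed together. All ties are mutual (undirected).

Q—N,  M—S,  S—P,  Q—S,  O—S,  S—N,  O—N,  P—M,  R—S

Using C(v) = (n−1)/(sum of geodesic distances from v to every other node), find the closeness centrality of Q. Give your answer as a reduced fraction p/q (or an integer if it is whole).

Distances from Q: M:2, N:1, O:2, P:2, R:2, S:1. Sum = 10.
n = 7, so closeness = 6/10 = 3/5.

3/5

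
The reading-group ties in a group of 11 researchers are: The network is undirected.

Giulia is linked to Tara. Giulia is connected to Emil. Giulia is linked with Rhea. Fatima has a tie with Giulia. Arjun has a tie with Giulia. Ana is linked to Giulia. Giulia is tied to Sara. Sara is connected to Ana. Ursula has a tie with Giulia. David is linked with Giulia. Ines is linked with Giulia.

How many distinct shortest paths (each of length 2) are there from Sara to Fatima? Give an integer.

The shortest distance is 2, and the only length-2 path is Sara–Giulia–Fatima. So there is exactly 1 shortest path.

1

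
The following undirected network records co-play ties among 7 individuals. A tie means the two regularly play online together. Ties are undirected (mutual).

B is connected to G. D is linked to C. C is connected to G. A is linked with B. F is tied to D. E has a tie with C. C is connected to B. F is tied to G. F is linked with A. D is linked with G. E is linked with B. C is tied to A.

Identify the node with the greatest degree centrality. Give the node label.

Degrees — A:3, B:4, C:5, D:3, E:2, F:3, G:4.
The maximum is 5, attained only by C.

C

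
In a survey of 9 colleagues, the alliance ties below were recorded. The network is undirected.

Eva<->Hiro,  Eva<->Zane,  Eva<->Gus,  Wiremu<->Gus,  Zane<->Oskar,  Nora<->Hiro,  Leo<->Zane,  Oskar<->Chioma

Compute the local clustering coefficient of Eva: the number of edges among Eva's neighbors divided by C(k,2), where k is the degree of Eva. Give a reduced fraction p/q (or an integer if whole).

0

Eva's neighbors: Gus, Hiro, and Zane (k = 3).
Possible neighbor pairs: C(3,2) = 3. Edges among them: none → e = 0.
Clustering(Eva) = 0/3 = 0.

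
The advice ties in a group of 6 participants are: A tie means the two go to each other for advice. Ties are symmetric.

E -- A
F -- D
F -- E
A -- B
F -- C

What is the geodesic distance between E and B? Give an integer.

2

One shortest route is E – A – B, which uses 2 edges, and E and B are not directly tied, so nothing shorter exists. So d(E,B) = 2.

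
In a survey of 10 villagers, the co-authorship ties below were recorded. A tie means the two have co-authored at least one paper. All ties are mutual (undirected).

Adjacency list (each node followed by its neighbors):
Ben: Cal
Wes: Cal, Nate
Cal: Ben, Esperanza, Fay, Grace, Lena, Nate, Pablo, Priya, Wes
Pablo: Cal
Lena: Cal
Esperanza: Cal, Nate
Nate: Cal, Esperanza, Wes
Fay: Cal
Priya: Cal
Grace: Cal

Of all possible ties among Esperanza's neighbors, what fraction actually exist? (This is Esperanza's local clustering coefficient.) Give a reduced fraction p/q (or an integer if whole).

Esperanza's neighbors: Cal and Nate (k = 2).
Possible neighbor pairs: C(2,2) = 1. Edges among them: Cal–Nate → e = 1.
Clustering(Esperanza) = 1/1.

1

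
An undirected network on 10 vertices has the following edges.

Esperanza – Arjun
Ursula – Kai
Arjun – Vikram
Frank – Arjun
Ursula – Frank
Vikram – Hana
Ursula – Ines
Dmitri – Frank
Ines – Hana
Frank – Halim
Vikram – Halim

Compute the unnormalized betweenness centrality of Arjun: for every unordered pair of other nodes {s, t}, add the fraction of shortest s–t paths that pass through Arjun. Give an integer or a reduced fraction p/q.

31/3

Pairs whose geodesics pass through Arjun — Vikram–Ursula: 1/3; Vikram–Frank: 1/2; Vikram–Esperanza: 1; Vikram–Kai: 1/3; Vikram–Dmitri: 1/2; Ursula–Esperanza: 1; Hana–Frank: 1/3; Hana–Esperanza: 1; Hana–Dmitri: 1/3; Frank–Esperanza: 1; Esperanza–Halim: 2/2; Esperanza–Kai: 1; Esperanza–Ines: 2/2; Esperanza–Dmitri: 1.
All other pairs contribute 0.
Summing the contributions gives betweenness(Arjun) = 31/3.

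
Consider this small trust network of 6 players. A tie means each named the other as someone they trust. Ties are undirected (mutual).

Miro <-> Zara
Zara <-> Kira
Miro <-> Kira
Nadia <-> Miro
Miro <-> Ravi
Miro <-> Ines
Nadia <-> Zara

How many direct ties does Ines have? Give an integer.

1

Ines is directly tied to Miro. That is 1 neighbor, so the degree of Ines is 1.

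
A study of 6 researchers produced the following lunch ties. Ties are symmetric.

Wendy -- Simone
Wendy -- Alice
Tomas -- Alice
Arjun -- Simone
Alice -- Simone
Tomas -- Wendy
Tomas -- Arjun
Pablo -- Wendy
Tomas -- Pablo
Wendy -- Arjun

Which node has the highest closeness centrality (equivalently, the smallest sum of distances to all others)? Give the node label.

Farness (sum of distances to all others) for each node — Alice:7, Arjun:7, Pablo:8, Simone:7, Tomas:6, Wendy:5.
The smallest farness is 5, for Wendy, so Wendy has the highest closeness.

Wendy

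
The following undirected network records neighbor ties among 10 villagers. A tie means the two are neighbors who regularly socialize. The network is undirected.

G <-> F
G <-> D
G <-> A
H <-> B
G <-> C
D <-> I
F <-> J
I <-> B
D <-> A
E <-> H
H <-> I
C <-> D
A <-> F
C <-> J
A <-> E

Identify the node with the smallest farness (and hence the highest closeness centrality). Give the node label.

Farness (sum of distances to all others) for each node — A:15, B:23, C:18, D:14, E:18, F:19, G:16, H:20, I:17, J:22.
The smallest farness is 14, for D, so D has the highest closeness.

D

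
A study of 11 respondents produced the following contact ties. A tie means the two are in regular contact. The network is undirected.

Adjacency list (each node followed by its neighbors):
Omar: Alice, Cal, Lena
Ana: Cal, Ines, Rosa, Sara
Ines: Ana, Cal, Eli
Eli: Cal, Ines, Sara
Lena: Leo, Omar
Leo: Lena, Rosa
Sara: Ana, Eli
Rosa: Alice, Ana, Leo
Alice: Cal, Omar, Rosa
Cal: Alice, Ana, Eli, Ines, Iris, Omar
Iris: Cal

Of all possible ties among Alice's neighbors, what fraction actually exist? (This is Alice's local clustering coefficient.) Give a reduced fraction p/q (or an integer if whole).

Alice's neighbors: Cal, Omar, and Rosa (k = 3).
Possible neighbor pairs: C(3,2) = 3. Edges among them: Cal–Omar → e = 1.
Clustering(Alice) = 1/3.

1/3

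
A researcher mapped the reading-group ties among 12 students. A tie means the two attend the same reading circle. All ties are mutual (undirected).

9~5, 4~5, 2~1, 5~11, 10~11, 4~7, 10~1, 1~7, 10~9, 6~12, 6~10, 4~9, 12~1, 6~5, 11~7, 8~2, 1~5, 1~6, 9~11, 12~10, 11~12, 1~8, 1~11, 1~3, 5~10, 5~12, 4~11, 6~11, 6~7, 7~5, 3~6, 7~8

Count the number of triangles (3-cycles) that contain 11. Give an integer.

18

11's neighbors: 1, 4, 5, 6, 7, 9, 10, and 12.
Neighbor pairs that are themselves tied: 11–1–5; 11–1–6; 11–1–7; 11–1–10; 11–1–12; 11–4–5; 11–4–7; 11–4–9; 11–5–6; 11–5–7; 11–5–9; 11–5–10; 11–5–12; 11–6–7; 11–6–10; 11–6–12; 11–9–10; 11–10–12. Each forms one triangle with 11, for 18 in total.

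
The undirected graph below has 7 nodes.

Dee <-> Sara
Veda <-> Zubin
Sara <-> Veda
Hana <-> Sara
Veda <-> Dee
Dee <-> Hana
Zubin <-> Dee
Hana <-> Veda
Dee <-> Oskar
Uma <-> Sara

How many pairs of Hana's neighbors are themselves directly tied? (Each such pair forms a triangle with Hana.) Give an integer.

Hana's neighbors: Dee, Sara, and Veda.
Neighbor pairs that are themselves tied: Hana–Dee–Sara; Hana–Dee–Veda; Hana–Sara–Veda. Each forms one triangle with Hana, for 3 in total.

3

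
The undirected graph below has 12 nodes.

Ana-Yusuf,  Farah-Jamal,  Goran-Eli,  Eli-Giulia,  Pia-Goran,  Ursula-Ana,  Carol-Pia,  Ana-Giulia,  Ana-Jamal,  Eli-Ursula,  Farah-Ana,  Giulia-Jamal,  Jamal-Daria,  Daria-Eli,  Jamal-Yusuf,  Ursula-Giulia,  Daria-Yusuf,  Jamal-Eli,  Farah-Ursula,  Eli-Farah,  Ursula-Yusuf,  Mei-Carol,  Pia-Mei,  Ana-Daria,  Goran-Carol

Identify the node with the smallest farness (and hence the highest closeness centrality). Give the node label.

Eli

Farness (sum of distances to all others) for each node — Ana:24, Carol:28, Daria:22, Eli:17, Farah:22, Giulia:22, Goran:21, Jamal:20, Mei:37, Pia:28, Ursula:21, Yusuf:26.
The smallest farness is 17, for Eli, so Eli has the highest closeness.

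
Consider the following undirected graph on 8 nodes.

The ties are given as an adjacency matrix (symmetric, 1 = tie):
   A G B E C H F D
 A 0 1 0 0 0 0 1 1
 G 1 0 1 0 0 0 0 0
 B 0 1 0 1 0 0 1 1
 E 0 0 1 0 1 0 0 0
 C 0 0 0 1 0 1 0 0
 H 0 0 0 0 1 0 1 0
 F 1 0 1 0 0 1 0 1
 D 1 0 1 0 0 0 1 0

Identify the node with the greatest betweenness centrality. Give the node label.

Unnormalized betweenness of each node: A:3/2, B:7, C:1, D:2/3, E:5/2, F:37/6, G:2/3, H:5/2.
B has the largest value, 7, making it the main broker — the node through which the most shortest paths run.

B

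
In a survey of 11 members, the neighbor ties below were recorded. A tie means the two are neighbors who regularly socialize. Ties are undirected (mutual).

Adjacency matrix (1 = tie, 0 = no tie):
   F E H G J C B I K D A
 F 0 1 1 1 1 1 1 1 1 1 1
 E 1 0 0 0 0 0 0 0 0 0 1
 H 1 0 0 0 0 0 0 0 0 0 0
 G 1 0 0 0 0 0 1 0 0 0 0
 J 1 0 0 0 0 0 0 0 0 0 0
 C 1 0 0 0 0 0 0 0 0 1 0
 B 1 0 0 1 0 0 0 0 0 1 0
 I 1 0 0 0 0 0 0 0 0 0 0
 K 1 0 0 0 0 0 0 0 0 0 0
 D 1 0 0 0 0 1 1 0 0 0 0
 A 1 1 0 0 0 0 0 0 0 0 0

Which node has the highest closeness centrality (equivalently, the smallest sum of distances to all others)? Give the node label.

F

Farness (sum of distances to all others) for each node — A:18, B:17, C:18, D:17, E:18, F:10, G:18, H:19, I:19, J:19, K:19.
The smallest farness is 10, for F, so F has the highest closeness.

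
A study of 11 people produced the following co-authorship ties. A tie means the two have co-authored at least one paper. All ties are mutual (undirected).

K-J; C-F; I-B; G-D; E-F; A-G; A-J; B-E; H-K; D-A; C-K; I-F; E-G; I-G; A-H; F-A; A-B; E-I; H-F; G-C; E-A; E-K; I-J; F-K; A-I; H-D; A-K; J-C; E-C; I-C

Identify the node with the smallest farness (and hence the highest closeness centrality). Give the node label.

Farness (sum of distances to all others) for each node — A:11, B:17, C:14, D:17, E:13, F:14, G:15, H:16, I:13, J:16, K:14.
The smallest farness is 11, for A, so A has the highest closeness.

A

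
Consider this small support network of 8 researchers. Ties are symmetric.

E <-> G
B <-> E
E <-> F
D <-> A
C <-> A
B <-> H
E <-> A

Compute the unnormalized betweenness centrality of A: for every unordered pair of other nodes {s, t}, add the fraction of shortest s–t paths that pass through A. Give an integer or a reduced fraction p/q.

11

Pairs whose geodesics pass through A — D–G: 1; D–H: 1; D–E: 1; D–F: 1; D–C: 1; D–B: 1; G–C: 1; H–C: 1; E–C: 1; F–C: 1; C–B: 1.
All other pairs contribute 0.
Summing the contributions gives betweenness(A) = 11.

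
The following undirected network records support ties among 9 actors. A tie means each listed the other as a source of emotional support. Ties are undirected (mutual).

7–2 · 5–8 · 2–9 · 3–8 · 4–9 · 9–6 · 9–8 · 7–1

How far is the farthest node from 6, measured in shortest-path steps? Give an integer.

Distances from 6: 1:4, 2:2, 3:3, 4:2, 5:3, 7:3, 8:2, 9:1.
The largest is 4 (to 1), so the eccentricity of 6 is 4.

4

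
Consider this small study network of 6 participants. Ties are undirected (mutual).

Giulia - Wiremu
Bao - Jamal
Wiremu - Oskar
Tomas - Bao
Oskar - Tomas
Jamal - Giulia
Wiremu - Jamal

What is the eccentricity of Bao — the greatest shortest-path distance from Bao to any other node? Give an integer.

2

Distances from Bao: Giulia:2, Jamal:1, Oskar:2, Tomas:1, Wiremu:2.
The largest is 2 (to Giulia, Wiremu, and Oskar), so the eccentricity of Bao is 2.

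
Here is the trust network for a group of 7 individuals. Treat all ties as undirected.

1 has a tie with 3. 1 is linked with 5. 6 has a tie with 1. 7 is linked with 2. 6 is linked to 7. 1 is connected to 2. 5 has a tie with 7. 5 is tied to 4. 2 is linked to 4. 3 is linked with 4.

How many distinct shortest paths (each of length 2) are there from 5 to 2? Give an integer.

3

The shortest distance is 2. The length-2 paths are: 5–7–2; 5–4–2; 5–1–2.
That gives 3 distinct shortest paths.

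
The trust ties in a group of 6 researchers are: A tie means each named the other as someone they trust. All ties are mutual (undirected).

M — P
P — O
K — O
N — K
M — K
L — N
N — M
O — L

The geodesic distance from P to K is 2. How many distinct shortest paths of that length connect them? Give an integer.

2

The shortest distance is 2. The length-2 paths are: P–M–K; P–O–K.
That gives 2 distinct shortest paths.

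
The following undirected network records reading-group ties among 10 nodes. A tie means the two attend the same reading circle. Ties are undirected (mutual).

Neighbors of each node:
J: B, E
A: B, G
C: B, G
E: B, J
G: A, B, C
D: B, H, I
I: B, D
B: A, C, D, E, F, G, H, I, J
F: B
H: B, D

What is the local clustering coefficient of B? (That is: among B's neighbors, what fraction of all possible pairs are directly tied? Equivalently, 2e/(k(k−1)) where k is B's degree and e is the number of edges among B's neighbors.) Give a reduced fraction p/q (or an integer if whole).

5/36

B's neighbors: A, C, D, E, F, G, H, I, and J (k = 9).
Possible neighbor pairs: C(9,2) = 36. Edges among them: A–G, C–G, D–H, D–I, E–J → e = 5.
Clustering(B) = 5/36.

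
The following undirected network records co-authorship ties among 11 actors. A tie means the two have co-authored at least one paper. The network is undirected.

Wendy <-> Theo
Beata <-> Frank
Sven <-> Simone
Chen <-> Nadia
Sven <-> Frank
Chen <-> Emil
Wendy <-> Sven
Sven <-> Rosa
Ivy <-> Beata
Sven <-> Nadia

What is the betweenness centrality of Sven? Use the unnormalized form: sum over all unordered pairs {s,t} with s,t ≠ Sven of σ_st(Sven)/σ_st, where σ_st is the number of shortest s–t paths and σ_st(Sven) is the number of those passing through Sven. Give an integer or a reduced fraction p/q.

38

Pairs whose geodesics pass through Sven — Chen–Simone: 1; Chen–Frank: 1; Chen–Wendy: 1; Chen–Beata: 1; Chen–Theo: 1; Chen–Ivy: 1; Chen–Rosa: 1; Simone–Emil: 1; Simone–Frank: 1; Simone–Wendy: 1; Simone–Beata: 1; Simone–Theo: 1; Simone–Ivy: 1; Simone–Nadia: 1 … (+24 more pairs).
All other pairs contribute 0.
Summing the contributions gives betweenness(Sven) = 38.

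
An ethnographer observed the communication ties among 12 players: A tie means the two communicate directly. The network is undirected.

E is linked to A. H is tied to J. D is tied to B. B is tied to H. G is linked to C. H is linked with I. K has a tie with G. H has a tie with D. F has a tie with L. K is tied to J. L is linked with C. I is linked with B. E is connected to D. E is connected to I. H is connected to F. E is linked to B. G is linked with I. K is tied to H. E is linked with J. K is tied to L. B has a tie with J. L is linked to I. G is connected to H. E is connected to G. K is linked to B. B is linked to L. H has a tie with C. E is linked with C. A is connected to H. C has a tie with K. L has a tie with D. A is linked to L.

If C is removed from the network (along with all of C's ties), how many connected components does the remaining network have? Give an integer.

1

C's neighbors (E, G, H, K, and L) remain reachable from one another through other ties, so the rest of the network stays in one piece.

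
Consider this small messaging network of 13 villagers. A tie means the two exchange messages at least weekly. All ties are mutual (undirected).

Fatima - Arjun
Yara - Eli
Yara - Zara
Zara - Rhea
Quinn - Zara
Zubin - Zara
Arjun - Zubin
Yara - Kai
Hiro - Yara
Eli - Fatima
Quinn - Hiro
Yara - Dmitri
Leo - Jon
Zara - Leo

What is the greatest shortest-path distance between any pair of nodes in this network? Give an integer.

Eccentricity of each node (its greatest distance to any other): Arjun:4, Dmitri:4, Eli:4, Fatima:5, Hiro:4, Jon:5, Kai:4, Leo:4, Quinn:4, Rhea:4, Yara:3, Zara:3, Zubin:3.
The maximum eccentricity is 5, realized for instance by the pair Jon–Fatima via Jon – Leo – Zara – Yara – Eli – Fatima. So the diameter is 5.

5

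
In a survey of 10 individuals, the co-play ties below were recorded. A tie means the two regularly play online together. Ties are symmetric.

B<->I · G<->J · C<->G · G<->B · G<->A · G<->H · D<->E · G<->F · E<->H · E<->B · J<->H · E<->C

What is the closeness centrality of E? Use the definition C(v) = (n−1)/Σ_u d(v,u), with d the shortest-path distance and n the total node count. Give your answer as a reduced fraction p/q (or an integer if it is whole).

Distances from E: A:3, B:1, C:1, D:1, F:3, G:2, H:1, I:2, J:2. Sum = 16.
n = 10, so closeness = 9/16.

9/16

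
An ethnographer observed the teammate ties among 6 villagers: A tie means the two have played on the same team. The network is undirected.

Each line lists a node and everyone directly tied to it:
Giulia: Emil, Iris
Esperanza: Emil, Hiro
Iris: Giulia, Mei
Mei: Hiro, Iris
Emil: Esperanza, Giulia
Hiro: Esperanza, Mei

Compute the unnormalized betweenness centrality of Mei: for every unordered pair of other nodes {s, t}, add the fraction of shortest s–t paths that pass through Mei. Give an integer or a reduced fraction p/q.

Pairs whose geodesics pass through Mei — Giulia–Hiro: 1/2; Esperanza–Iris: 1/2; Hiro–Iris: 1.
All other pairs contribute 0.
Summing the contributions gives betweenness(Mei) = 2.

2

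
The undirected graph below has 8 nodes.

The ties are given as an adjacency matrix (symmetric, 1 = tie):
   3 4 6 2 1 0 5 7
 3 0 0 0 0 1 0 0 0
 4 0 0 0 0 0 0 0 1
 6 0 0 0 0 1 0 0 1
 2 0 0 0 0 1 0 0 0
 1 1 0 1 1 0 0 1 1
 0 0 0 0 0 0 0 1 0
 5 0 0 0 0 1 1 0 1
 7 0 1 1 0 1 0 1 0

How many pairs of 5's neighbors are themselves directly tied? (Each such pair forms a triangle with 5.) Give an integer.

5's neighbors: 0, 1, and 7.
Neighbor pairs that are themselves tied: 5–1–7. Each forms one triangle with 5, for 1 in total.

1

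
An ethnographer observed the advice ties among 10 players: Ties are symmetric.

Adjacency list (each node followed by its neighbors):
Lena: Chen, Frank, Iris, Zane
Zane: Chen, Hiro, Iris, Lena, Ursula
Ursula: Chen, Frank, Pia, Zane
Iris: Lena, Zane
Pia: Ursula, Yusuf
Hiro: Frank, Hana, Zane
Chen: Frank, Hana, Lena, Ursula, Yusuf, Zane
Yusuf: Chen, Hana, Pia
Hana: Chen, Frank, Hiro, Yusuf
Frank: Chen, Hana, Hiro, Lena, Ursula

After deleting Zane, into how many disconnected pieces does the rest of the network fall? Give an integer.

1

Zane's neighbors (Chen, Hiro, Iris, Lena, and Ursula) remain reachable from one another through other ties, so the rest of the network stays in one piece.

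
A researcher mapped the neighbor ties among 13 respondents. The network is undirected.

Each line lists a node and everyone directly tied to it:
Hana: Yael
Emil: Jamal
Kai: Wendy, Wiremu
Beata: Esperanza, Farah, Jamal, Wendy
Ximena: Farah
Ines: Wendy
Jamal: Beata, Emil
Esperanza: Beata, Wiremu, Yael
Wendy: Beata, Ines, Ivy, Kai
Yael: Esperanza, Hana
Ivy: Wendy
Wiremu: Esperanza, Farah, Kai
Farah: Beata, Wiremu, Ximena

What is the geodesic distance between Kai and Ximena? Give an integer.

3

One shortest route is Kai – Wiremu – Farah – Ximena, which uses 3 edges, and at distance 2 from Kai we only reach {Beata, Esperanza, Farah, Ines, Ivy}, which does not include Ximena. So d(Kai,Ximena) = 3.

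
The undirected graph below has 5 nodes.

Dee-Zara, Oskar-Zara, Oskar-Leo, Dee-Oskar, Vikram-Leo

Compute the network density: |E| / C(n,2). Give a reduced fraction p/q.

There are 5 edges and 5 nodes, so the maximum possible is C(5,2) = 10.
Density = 5/10 = 1/2.

1/2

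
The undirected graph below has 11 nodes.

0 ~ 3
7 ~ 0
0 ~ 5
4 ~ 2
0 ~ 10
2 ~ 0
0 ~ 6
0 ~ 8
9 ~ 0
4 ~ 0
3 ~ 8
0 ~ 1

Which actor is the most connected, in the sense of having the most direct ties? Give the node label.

0

Degrees — 0:10, 1:1, 2:2, 3:2, 4:2, 5:1, 6:1, 7:1, 8:2, 9:1, 10:1.
The maximum is 10, attained only by 0.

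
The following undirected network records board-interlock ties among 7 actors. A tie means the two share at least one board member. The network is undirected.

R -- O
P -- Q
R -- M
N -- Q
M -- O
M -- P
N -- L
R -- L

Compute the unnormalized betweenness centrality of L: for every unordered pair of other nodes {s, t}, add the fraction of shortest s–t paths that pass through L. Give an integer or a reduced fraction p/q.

3

Pairs whose geodesics pass through L — Q–R: 1/2; N–R: 1; N–O: 1; N–M: 1/2.
All other pairs contribute 0.
Summing the contributions gives betweenness(L) = 3.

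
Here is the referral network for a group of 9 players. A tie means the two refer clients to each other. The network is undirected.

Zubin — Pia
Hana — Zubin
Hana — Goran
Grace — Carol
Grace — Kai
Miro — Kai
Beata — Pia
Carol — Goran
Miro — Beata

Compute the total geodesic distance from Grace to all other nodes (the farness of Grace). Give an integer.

Distances from Grace: Beata:3, Carol:1, Goran:2, Hana:3, Kai:1, Miro:2, Pia:4, Zubin:4.
Sum = 3 + 1 + 2 + 3 + 1 + 2 + 4 + 4 = 20.

20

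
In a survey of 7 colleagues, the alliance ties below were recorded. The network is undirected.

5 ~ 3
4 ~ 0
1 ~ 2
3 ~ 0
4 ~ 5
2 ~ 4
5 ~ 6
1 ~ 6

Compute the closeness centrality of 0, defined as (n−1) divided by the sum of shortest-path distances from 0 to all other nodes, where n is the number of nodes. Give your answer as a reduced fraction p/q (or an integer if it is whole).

Distances from 0: 1:3, 2:2, 3:1, 4:1, 5:2, 6:3. Sum = 12.
n = 7, so closeness = 6/12 = 1/2.

1/2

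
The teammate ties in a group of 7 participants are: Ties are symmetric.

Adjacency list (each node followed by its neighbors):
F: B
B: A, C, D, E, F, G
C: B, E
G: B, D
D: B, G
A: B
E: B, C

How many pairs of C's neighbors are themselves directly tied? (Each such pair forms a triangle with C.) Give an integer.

C's neighbors: B and E.
Neighbor pairs that are themselves tied: C–B–E. Each forms one triangle with C, for 1 in total.

1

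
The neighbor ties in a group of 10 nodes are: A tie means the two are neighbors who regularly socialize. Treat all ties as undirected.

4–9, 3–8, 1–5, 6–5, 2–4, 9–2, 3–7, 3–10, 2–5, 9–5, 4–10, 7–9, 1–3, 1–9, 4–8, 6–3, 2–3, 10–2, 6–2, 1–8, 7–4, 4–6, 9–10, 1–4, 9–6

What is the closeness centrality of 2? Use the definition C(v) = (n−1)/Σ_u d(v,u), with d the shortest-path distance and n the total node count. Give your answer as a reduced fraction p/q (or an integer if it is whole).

Distances from 2: 1:2, 3:1, 4:1, 5:1, 6:1, 7:2, 8:2, 9:1, 10:1. Sum = 12.
n = 10, so closeness = 9/12 = 3/4.

3/4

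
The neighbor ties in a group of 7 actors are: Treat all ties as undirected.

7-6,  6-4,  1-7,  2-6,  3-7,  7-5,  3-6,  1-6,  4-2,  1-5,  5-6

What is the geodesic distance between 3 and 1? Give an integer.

2

One shortest route is 3 – 7 – 1, which uses 2 edges, and 3 and 1 are not directly tied, so nothing shorter exists. So d(3,1) = 2.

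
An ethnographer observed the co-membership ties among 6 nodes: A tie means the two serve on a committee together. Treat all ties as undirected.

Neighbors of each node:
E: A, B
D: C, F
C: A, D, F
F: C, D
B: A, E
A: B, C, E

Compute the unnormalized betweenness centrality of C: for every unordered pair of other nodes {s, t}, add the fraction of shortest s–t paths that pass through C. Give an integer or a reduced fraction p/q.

Pairs whose geodesics pass through C — F–E: 1; F–A: 1; F–B: 1; D–E: 1; D–A: 1; D–B: 1.
All other pairs contribute 0.
Summing the contributions gives betweenness(C) = 6.

6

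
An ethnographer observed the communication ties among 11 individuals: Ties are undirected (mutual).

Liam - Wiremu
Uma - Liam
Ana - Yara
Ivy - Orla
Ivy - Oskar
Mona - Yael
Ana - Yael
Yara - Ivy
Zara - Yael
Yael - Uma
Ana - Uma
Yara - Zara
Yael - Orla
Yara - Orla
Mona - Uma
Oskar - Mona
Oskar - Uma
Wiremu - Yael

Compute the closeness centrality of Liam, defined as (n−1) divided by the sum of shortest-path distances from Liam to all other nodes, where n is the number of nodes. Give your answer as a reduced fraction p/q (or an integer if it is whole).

5/11

Distances from Liam: Ana:2, Ivy:3, Mona:2, Orla:3, Oskar:2, Uma:1, Wiremu:1, Yael:2, Yara:3, Zara:3. Sum = 22.
n = 11, so closeness = 10/22 = 5/11.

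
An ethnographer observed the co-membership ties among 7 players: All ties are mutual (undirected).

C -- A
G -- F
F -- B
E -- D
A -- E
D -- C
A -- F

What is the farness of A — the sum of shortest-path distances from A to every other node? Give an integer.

Distances from A: B:2, C:1, D:2, E:1, F:1, G:2.
Sum = 2 + 1 + 2 + 1 + 1 + 2 = 9.

9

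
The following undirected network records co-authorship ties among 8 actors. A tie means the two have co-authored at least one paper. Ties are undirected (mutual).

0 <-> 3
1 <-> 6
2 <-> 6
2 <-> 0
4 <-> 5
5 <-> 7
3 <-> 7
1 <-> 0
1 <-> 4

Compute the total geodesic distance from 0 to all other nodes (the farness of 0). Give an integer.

12

Distances from 0: 1:1, 2:1, 3:1, 4:2, 5:3, 6:2, 7:2.
Sum = 1 + 1 + 1 + 2 + 3 + 2 + 2 = 12.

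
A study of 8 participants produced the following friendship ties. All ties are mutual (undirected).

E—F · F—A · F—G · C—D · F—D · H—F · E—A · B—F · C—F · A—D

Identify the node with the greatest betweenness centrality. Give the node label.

Unnormalized betweenness of each node: A:1/2, B:0, C:0, D:1/2, E:0, F:17, G:0, H:0.
F has the largest value, 17, making it the main broker — the node through which the most shortest paths run.

F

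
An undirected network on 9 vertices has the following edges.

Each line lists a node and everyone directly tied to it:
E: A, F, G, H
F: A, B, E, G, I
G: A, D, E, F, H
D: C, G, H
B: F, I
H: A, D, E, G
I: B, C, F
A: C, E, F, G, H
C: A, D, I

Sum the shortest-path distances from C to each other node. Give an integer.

Distances from C: A:1, B:2, D:1, E:2, F:2, G:2, H:2, I:1.
Sum = 1 + 2 + 1 + 2 + 2 + 2 + 2 + 1 = 13.

13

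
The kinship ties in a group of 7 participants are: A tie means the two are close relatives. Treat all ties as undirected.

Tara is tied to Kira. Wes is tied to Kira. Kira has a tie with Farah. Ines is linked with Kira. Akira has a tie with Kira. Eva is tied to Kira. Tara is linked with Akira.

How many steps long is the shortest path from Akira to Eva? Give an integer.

One shortest route is Akira – Kira – Eva, which uses 2 edges, and Akira and Eva are not directly tied, so nothing shorter exists. So d(Akira,Eva) = 2.

2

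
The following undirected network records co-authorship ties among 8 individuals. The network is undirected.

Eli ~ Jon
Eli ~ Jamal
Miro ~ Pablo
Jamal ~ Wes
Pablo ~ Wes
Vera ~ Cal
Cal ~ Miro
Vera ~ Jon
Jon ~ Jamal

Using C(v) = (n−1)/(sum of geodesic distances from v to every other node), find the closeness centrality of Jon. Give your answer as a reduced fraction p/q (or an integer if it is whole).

Distances from Jon: Cal:2, Eli:1, Jamal:1, Miro:3, Pablo:3, Vera:1, Wes:2. Sum = 13.
n = 8, so closeness = 7/13.

7/13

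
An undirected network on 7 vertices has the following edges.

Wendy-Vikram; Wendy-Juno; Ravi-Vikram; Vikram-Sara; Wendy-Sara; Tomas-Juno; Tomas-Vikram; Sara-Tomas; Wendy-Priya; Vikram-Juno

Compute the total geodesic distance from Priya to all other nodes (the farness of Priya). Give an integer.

Distances from Priya: Juno:2, Ravi:3, Sara:2, Tomas:3, Vikram:2, Wendy:1.
Sum = 2 + 3 + 2 + 3 + 2 + 1 = 13.

13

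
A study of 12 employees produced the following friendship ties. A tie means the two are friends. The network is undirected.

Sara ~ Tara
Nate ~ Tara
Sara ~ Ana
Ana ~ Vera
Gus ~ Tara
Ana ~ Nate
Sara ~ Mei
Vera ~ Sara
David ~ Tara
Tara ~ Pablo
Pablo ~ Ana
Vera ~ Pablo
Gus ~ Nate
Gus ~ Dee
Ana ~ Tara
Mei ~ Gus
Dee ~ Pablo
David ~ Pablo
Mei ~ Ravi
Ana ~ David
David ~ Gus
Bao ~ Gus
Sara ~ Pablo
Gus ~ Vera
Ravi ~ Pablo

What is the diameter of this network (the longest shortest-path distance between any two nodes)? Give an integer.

Eccentricity of each node (its greatest distance to any other): Ana:3, Bao:3, David:2, Dee:2, Gus:2, Mei:2, Nate:3, Pablo:3, Ravi:3, Sara:3, Tara:2, Vera:2.
The maximum eccentricity is 3, realized for instance by the pair Bao–Ravi via Bao – Gus – Mei – Ravi. So the diameter is 3.

3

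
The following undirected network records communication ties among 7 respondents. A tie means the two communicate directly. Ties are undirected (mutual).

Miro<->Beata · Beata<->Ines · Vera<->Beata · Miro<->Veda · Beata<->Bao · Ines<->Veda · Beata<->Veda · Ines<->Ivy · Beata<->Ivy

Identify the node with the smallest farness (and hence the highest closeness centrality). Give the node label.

Beata

Farness (sum of distances to all others) for each node — Bao:11, Beata:6, Ines:9, Ivy:10, Miro:10, Veda:9, Vera:11.
The smallest farness is 6, for Beata, so Beata has the highest closeness.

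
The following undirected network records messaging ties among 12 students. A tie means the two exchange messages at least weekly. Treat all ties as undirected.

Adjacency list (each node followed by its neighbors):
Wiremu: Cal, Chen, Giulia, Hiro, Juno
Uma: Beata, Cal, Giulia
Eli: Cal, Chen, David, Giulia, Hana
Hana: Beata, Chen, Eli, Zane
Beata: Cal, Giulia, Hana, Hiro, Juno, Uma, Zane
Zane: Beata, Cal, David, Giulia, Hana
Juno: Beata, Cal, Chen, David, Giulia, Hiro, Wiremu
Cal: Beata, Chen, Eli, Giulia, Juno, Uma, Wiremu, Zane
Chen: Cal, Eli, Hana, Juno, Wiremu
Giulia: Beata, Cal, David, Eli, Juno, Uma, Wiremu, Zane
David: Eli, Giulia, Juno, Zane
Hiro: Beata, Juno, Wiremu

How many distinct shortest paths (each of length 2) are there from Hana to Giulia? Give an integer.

The shortest distance is 2. The length-2 paths are: Hana–Zane–Giulia; Hana–Eli–Giulia; Hana–Beata–Giulia.
That gives 3 distinct shortest paths.

3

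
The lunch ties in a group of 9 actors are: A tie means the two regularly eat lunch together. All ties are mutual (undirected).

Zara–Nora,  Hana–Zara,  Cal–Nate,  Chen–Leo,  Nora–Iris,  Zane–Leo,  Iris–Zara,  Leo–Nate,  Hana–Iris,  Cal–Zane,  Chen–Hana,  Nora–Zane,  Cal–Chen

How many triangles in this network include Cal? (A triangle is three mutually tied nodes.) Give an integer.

Cal's neighbors are Chen, Nate, and Zane, but none of them are tied to each other, so no triangle contains Cal.

0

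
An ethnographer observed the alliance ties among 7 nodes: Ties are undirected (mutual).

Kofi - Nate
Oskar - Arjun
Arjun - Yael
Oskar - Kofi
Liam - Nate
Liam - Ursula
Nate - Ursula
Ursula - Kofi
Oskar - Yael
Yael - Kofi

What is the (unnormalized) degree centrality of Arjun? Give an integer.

Arjun is directly tied to Oskar and Yael. That is 2 neighbors, so the degree of Arjun is 2.

2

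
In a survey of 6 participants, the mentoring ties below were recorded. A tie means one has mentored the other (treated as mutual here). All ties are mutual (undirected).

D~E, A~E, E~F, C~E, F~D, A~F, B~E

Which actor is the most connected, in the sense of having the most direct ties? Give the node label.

E

Degrees — A:2, B:1, C:1, D:2, E:5, F:3.
The maximum is 5, attained only by E.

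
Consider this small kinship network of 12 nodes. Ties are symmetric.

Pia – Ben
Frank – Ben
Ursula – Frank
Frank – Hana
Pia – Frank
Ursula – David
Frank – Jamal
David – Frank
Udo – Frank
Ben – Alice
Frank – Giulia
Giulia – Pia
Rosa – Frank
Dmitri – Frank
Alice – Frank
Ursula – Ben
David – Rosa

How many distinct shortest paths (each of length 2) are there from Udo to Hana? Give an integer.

1

The shortest distance is 2, and the only length-2 path is Udo–Frank–Hana. So there is exactly 1 shortest path.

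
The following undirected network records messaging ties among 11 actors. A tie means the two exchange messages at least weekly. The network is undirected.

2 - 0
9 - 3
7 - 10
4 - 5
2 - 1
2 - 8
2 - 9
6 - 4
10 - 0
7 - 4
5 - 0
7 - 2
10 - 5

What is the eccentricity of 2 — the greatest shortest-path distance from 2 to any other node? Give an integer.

3

Distances from 2: 0:1, 1:1, 3:2, 4:2, 5:2, 6:3, 7:1, 8:1, 9:1, 10:2.
The largest is 3 (to 6), so the eccentricity of 2 is 3.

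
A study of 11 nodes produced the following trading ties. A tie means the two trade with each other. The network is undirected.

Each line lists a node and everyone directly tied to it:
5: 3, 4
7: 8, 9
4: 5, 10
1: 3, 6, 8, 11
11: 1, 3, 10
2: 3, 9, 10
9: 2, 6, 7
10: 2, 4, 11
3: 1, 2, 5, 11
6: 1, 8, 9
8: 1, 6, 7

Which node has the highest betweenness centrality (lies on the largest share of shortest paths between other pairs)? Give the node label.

Unnormalized betweenness of each node: 1:71/6, 2:9, 3:21/2, 4:1, 5:7/3, 6:13/6, 7:5/6, 8:7/2, 9:7, 10:13/2, 11:13/3.
1 has the largest value, 71/6, making it the main broker — the node through which the most shortest paths run.

1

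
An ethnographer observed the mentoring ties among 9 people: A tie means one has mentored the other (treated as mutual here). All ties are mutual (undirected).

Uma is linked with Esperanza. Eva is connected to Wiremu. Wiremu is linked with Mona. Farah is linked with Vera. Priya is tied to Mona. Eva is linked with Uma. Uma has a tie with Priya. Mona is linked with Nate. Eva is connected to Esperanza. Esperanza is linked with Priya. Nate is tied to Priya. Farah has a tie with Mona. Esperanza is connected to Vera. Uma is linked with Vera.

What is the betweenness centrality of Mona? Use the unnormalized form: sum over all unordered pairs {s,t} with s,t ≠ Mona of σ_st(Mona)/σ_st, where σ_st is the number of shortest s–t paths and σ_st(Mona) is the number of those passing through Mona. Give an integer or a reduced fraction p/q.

Pairs whose geodesics pass through Mona — Nate–Farah: 1; Nate–Wiremu: 1; Nate–Eva: 1/3; Nate–Vera: 1/3; Priya–Farah: 1; Priya–Wiremu: 1; Farah–Wiremu: 1; Farah–Eva: 1/3; Wiremu–Vera: 1/3.
All other pairs contribute 0.
Summing the contributions gives betweenness(Mona) = 19/3.

19/3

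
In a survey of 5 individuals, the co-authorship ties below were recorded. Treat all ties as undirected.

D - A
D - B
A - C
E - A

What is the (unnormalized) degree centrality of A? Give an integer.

3

A is directly tied to C, D, and E. That is 3 neighbors, so the degree of A is 3.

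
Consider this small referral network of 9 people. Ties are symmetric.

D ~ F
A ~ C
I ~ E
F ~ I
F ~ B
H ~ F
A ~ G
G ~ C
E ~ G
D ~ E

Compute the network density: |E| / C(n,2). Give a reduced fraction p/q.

There are 10 edges and 9 nodes, so the maximum possible is C(9,2) = 36.
Density = 10/36 = 5/18.

5/18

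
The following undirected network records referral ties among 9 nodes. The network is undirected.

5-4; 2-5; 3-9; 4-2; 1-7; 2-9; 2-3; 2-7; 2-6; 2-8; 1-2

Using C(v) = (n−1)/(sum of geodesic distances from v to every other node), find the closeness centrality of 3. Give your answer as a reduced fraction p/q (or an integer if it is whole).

Distances from 3: 1:2, 2:1, 4:2, 5:2, 6:2, 7:2, 8:2, 9:1. Sum = 14.
n = 9, so closeness = 8/14 = 4/7.

4/7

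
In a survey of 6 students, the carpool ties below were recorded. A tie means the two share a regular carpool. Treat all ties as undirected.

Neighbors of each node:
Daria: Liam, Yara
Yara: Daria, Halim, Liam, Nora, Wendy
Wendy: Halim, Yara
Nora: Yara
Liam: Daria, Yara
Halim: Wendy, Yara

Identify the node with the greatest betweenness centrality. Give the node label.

Yara

Unnormalized betweenness of each node: Daria:0, Halim:0, Liam:0, Nora:0, Wendy:0, Yara:8.
Yara has the largest value, 8, making it the main broker — the node through which the most shortest paths run.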